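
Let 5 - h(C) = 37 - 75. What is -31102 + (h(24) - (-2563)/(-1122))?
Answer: -3168251/102 ≈ -31061.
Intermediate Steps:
h(C) = 43 (h(C) = 5 - (37 - 75) = 5 - 1*(-38) = 5 + 38 = 43)
-31102 + (h(24) - (-2563)/(-1122)) = -31102 + (43 - (-2563)/(-1122)) = -31102 + (43 - (-2563)*(-1)/1122) = -31102 + (43 - 1*233/102) = -31102 + (43 - 233/102) = -31102 + 4153/102 = -3168251/102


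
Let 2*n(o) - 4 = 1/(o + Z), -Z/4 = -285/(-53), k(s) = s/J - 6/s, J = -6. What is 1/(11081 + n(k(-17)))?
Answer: 99055/1097823862 ≈ 9.0229e-5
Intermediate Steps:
k(s) = -6/s - s/6 (k(s) = s/(-6) - 6/s = s*(-1/6) - 6/s = -s/6 - 6/s = -6/s - s/6)
Z = -1140/53 (Z = -(-1140)/(-53) = -(-1140)*(-1)/53 = -4*285/53 = -1140/53 ≈ -21.509)
n(o) = 2 + 1/(2*(-1140/53 + o)) (n(o) = 2 + 1/(2*(o - 1140/53)) = 2 + 1/(2*(-1140/53 + o)))
1/(11081 + n(k(-17))) = 1/(11081 + (-4507 + 212*(-6/(-17) - 1/6*(-17)))/(2*(-1140 + 53*(-6/(-17) - 1/6*(-17))))) = 1/(11081 + (-4507 + 212*(-6*(-1/17) + 17/6))/(2*(-1140 + 53*(-6*(-1/17) + 17/6)))) = 1/(11081 + (-4507 + 212*(6/17 + 17/6))/(2*(-1140 + 53*(6/17 + 17/6)))) = 1/(11081 + (-4507 + 212*(325/102))/(2*(-1140 + 53*(325/102)))) = 1/(11081 + (-4507 + 34450/51)/(2*(-1140 + 17225/102))) = 1/(11081 + (1/2)*(-195407/51)/(-99055/102)) = 1/(11081 + (1/2)*(-102/99055)*(-195407/51)) = 1/(11081 + 195407/99055) = 1/(1097823862/99055) = 99055/1097823862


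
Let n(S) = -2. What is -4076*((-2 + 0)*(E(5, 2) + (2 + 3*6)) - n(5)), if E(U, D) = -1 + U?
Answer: 187496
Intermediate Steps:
-4076*((-2 + 0)*(E(5, 2) + (2 + 3*6)) - n(5)) = -4076*((-2 + 0)*((-1 + 5) + (2 + 3*6)) - 1*(-2)) = -4076*(-2*(4 + (2 + 18)) + 2) = -4076*(-2*(4 + 20) + 2) = -4076*(-2*24 + 2) = -4076*(-48 + 2) = -4076*(-46) = 187496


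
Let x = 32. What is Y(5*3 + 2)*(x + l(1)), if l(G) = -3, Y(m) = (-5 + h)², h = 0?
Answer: 725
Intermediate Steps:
Y(m) = 25 (Y(m) = (-5 + 0)² = (-5)² = 25)
Y(5*3 + 2)*(x + l(1)) = 25*(32 - 3) = 25*29 = 725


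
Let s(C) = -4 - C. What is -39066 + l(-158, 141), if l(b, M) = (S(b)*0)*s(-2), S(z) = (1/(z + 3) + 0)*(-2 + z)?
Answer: -39066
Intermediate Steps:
S(z) = (-2 + z)/(3 + z) (S(z) = (1/(3 + z) + 0)*(-2 + z) = (-2 + z)/(3 + z))
l(b, M) = 0 (l(b, M) = (((-2 + b)/(3 + b))*0)*(-4 - 1*(-2)) = 0*(-4 + 2) = 0*(-2) = 0)
-39066 + l(-158, 141) = -39066 + 0 = -39066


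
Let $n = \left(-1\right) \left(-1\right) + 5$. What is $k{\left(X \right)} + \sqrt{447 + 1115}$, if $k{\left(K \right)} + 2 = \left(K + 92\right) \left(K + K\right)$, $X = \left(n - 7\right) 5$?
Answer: $-872 + \sqrt{1562} \approx -832.48$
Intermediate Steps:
$n = 6$ ($n = 1 + 5 = 6$)
$X = -5$ ($X = \left(6 - 7\right) 5 = \left(-1\right) 5 = -5$)
$k{\left(K \right)} = -2 + 2 K \left(92 + K\right)$ ($k{\left(K \right)} = -2 + \left(K + 92\right) \left(K + K\right) = -2 + \left(92 + K\right) 2 K = -2 + 2 K \left(92 + K\right)$)
$k{\left(X \right)} + \sqrt{447 + 1115} = \left(-2 + 2 \left(-5\right)^{2} + 184 \left(-5\right)\right) + \sqrt{447 + 1115} = \left(-2 + 2 \cdot 25 - 920\right) + \sqrt{1562} = \left(-2 + 50 - 920\right) + \sqrt{1562} = -872 + \sqrt{1562}$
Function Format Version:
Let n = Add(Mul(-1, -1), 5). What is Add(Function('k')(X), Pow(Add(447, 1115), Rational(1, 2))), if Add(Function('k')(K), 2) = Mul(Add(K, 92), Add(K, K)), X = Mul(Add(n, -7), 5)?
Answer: Add(-872, Pow(1562, Rational(1, 2))) ≈ -832.48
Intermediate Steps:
n = 6 (n = Add(1, 5) = 6)
X = -5 (X = Mul(Add(6, -7), 5) = Mul(-1, 5) = -5)
Function('k')(K) = Add(-2, Mul(2, K, Add(92, K))) (Function('k')(K) = Add(-2, Mul(Add(K, 92), Add(K, K))) = Add(-2, Mul(Add(92, K), Mul(2, K))) = Add(-2, Mul(2, K, Add(92, K))))
Add(Function('k')(X), Pow(Add(447, 1115), Rational(1, 2))) = Add(Add(-2, Mul(2, Pow(-5, 2)), Mul(184, -5)), Pow(Add(447, 1115), Rational(1, 2))) = Add(Add(-2, Mul(2, 25), -920), Pow(1562, Rational(1, 2))) = Add(Add(-2, 50, -920), Pow(1562, Rational(1, 2))) = Add(-872, Pow(1562, Rational(1, 2)))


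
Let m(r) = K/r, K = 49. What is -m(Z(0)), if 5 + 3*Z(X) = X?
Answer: 147/5 ≈ 29.400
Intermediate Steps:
Z(X) = -5/3 + X/3
m(r) = 49/r
-m(Z(0)) = -49/(-5/3 + (1/3)*0) = -49/(-5/3 + 0) = -49/(-5/3) = -49*(-3)/5 = -1*(-147/5) = 147/5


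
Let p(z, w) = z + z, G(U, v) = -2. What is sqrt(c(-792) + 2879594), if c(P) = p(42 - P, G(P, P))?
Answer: sqrt(2881262) ≈ 1697.4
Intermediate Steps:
p(z, w) = 2*z
c(P) = 84 - 2*P (c(P) = 2*(42 - P) = 84 - 2*P)
sqrt(c(-792) + 2879594) = sqrt((84 - 2*(-792)) + 2879594) = sqrt((84 + 1584) + 2879594) = sqrt(1668 + 2879594) = sqrt(2881262)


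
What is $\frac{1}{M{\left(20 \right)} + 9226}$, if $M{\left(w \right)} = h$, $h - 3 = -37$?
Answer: $\frac{1}{9192} \approx 0.00010879$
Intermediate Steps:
$h = -34$ ($h = 3 - 37 = -34$)
$M{\left(w \right)} = -34$
$\frac{1}{M{\left(20 \right)} + 9226} = \frac{1}{-34 + 9226} = \frac{1}{9192}$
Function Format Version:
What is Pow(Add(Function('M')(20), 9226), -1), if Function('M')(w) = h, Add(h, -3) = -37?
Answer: Rational(1, 9192) ≈ 0.00010879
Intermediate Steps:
h = -34 (h = Add(3, -37) = -34)
Function('M')(w) = -34
Pow(Add(Function('M')(20), 9226), -1) = Pow(Add(-34, 9226), -1) = Pow(9192, -1) = Rational(1, 9192)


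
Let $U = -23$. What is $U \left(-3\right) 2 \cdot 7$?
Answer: $966$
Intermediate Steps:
$U \left(-3\right) 2 \cdot 7 = - 23 \left(-3\right) 2 \cdot 7 = - 23 \left(\left(-6\right) 7\right) = \left(-23\right) \left(-42\right) = 966$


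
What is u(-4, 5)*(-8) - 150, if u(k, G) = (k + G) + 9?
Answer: -230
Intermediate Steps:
u(k, G) = 9 + G + k (u(k, G) = (G + k) + 9 = 9 + G + k)
u(-4, 5)*(-8) - 150 = (9 + 5 - 4)*(-8) - 150 = 10*(-8) - 150 = -80 - 150 = -230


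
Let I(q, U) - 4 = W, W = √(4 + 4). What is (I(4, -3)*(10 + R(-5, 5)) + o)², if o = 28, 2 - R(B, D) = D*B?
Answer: 41928 + 26048*√2 ≈ 78766.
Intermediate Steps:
R(B, D) = 2 - B*D (R(B, D) = 2 - D*B = 2 - B*D)
W = 2*√2 (W = √8 = 2*√2 ≈ 2.8284)
I(q, U) = 4 + 2*√2
(I(4, -3)*(10 + R(-5, 5)) + o)² = ((4 + 2*√2)*(10 + (2 - 1*(-5)*5)) + 28)² = ((4 + 2*√2)*(10 + (2 + 25)) + 28)² = ((4 + 2*√2)*(10 + 27) + 28)² = ((4 + 2*√2)*37 + 28)² = ((148 + 74*√2) + 28)² = (176 + 74*√2)²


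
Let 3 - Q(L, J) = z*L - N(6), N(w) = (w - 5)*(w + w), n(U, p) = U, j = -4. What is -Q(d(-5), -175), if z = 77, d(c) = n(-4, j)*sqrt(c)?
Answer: -15 - 308*I*sqrt(5) ≈ -15.0 - 688.71*I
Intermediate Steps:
d(c) = -4*sqrt(c)
N(w) = 2*w*(-5 + w) (N(w) = (-5 + w)*(2*w) = 2*w*(-5 + w))
Q(L, J) = 15 - 77*L (Q(L, J) = 3 - (77*L - 2*6*(-5 + 6)) = 3 - (77*L - 2*6) = 3 - (77*L - 1*12) = 3 - (77*L - 12) = 3 - (-12 + 77*L) = 3 + (12 - 77*L) = 15 - 77*L)
-Q(d(-5), -175) = -(15 - (-308)*sqrt(-5)) = -(15 - (-308)*I*sqrt(5)) = -(15 + 308*I*sqrt(5)) = -15 - 308*I*sqrt(5)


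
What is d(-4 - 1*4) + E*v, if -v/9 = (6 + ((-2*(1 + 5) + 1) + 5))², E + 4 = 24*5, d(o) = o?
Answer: -8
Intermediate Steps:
E = 116 (E = -4 + 24*5 = -4 + 120 = 116)
v = 0 (v = -9*(6 + ((-2*(1 + 5) + 1) + 5))² = -9*(6 + ((-2*6 + 1) + 5))² = -9*(6 + ((-12 + 1) + 5))² = -9*(6 + (-11 + 5))² = -9*(6 - 6)² = -9*0² = -9*0 = 0)
d(-4 - 1*4) + E*v = (-4 - 1*4) + 116*0 = (-4 - 4) + 0 = -8 + 0 = -8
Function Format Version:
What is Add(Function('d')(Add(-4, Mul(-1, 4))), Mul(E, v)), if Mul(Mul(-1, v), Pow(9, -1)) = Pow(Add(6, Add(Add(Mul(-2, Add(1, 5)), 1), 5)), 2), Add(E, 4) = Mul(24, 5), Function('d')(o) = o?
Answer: -8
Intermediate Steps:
E = 116 (E = Add(-4, Mul(24, 5)) = Add(-4, 120) = 116)
v = 0 (v = Mul(-9, Pow(Add(6, Add(Add(Mul(-2, Add(1, 5)), 1), 5)), 2)) = Mul(-9, Pow(Add(6, Add(Add(Mul(-2, 6), 1), 5)), 2)) = Mul(-9, Pow(Add(6, Add(Add(-12, 1), 5)), 2)) = Mul(-9, Pow(Add(6, Add(-11, 5)), 2)) = Mul(-9, Pow(Add(6, -6), 2)) = Mul(-9, Pow(0, 2)) = Mul(-9, 0) = 0)
Add(Function('d')(Add(-4, Mul(-1, 4))), Mul(E, v)) = Add(Add(-4, Mul(-1, 4)), Mul(116, 0)) = Add(Add(-4, -4), 0) = Add(-8, 0) = -8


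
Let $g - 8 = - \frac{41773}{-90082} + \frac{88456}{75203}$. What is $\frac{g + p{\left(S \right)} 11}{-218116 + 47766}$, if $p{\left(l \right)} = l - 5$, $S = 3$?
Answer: $\frac{83732364733}{1154025282646100} \approx 7.2557 \cdot 10^{-5}$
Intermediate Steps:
$p{\left(l \right)} = -5 + l$ ($p{\left(l \right)} = l - 5 = -5 + l$)
$g = \frac{65305241479}{6774436646}$ ($g = 8 + \left(- \frac{41773}{-90082} + \frac{88456}{75203}\right) = 8 + \left(\left(-41773\right) \left(- \frac{1}{90082}\right) + 88456 \cdot \frac{1}{75203}\right) = 8 + \left(\frac{41773}{90082} + \frac{88456}{75203}\right) = 8 + \frac{11109748311}{6774436646} = \frac{65305241479}{6774436646} \approx 9.64$)
$\frac{g + p{\left(S \right)} 11}{-218116 + 47766} = \frac{\frac{65305241479}{6774436646} + \left(-5 + 3\right) 11}{-218116 + 47766} = \frac{\frac{65305241479}{6774436646} - 22}{-170350} = \left(\frac{65305241479}{6774436646} - 22\right) \left(- \frac{1}{170350}\right) = \left(- \frac{83732364733}{6774436646}\right) \left(- \frac{1}{170350}\right) = \frac{83732364733}{1154025282646100}$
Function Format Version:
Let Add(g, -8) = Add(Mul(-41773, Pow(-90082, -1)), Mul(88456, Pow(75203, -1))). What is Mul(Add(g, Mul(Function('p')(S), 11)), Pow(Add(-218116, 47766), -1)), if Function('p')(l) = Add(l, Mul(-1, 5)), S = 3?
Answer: Rational(83732364733, 1154025282646100) ≈ 7.2557e-5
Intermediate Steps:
Function('p')(l) = Add(-5, l) (Function('p')(l) = Add(l, -5) = Add(-5, l))
g = Rational(65305241479, 6774436646) (g = Add(8, Add(Mul(-41773, Pow(-90082, -1)), Mul(88456, Pow(75203, -1)))) = Add(8, Add(Mul(-41773, Rational(-1, 90082)), Mul(88456, Rational(1, 75203)))) = Add(8, Add(Rational(41773, 90082), Rational(88456, 75203))) = Add(8, Rational(11109748311, 6774436646)) = Rational(65305241479, 6774436646) ≈ 9.6400)
Mul(Add(g, Mul(Function('p')(S), 11)), Pow(Add(-218116, 47766), -1)) = Mul(Add(Rational(65305241479, 6774436646), Mul(Add(-5, 3), 11)), Pow(Add(-218116, 47766), -1)) = Mul(Add(Rational(65305241479, 6774436646), Mul(-2, 11)), Pow(-170350, -1)) = Mul(Add(Rational(65305241479, 6774436646), -22), Rational(-1, 170350)) = Mul(Rational(-83732364733, 6774436646), Rational(-1, 170350)) = Rational(83732364733, 1154025282646100)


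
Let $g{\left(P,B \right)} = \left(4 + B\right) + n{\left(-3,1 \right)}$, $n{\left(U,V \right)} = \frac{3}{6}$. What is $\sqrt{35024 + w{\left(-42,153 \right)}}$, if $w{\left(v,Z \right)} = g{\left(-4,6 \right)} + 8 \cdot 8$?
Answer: $\frac{\sqrt{140394}}{2} \approx 187.35$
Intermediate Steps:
$n{\left(U,V \right)} = \frac{1}{2}$ ($n{\left(U,V \right)} = 3 \cdot \frac{1}{6} = \frac{1}{2}$)
$g{\left(P,B \right)} = \frac{9}{2} + B$ ($g{\left(P,B \right)} = \left(4 + B\right) + \frac{1}{2} = \frac{9}{2} + B$)
$w{\left(v,Z \right)} = \frac{149}{2}$ ($w{\left(v,Z \right)} = \left(\frac{9}{2} + 6\right) + 8 \cdot 8 = \frac{21}{2} + 64 = \frac{149}{2}$)
$\sqrt{35024 + w{\left(-42,153 \right)}} = \sqrt{35024 + \frac{149}{2}} = \sqrt{\frac{70197}{2}} = \frac{\sqrt{140394}}{2}$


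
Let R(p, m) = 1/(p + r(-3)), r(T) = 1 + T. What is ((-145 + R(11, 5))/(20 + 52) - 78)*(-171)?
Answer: 123139/9 ≈ 13682.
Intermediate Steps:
R(p, m) = 1/(-2 + p) (R(p, m) = 1/(p + (1 - 3)) = 1/(p - 2) = 1/(-2 + p))
((-145 + R(11, 5))/(20 + 52) - 78)*(-171) = ((-145 + 1/(-2 + 11))/(20 + 52) - 78)*(-171) = ((-145 + 1/9)/72 - 78)*(-171) = ((-145 + 1/9)*(1/72) - 78)*(-171) = (-1304/9*1/72 - 78)*(-171) = (-163/81 - 78)*(-171) = -6481/81*(-171) = 123139/9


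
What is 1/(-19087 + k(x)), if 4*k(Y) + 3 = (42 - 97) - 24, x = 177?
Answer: -2/38215 ≈ -5.2335e-5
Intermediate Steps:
k(Y) = -41/2 (k(Y) = -¾ + ((42 - 97) - 24)/4 = -¾ + (-55 - 24)/4 = -¾ + (¼)*(-79) = -¾ - 79/4 = -41/2)
1/(-19087 + k(x)) = 1/(-19087 - 41/2) = 1/(-38215/2) = -2/38215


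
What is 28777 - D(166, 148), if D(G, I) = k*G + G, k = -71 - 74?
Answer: 52681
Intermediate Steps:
k = -145
D(G, I) = -144*G (D(G, I) = -145*G + G = -144*G)
28777 - D(166, 148) = 28777 - (-144)*166 = 28777 - 1*(-23904) = 28777 + 23904 = 52681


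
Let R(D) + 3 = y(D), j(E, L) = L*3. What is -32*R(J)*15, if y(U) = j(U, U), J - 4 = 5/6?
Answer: -5520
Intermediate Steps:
j(E, L) = 3*L
J = 29/6 (J = 4 + 5/6 = 4 + 5*(⅙) = 4 + ⅚ = 29/6 ≈ 4.8333)
y(U) = 3*U
R(D) = -3 + 3*D
-32*R(J)*15 = -32*(-3 + 3*(29/6))*15 = -32*(-3 + 29/2)*15 = -32*23/2*15 = -368*15 = -5520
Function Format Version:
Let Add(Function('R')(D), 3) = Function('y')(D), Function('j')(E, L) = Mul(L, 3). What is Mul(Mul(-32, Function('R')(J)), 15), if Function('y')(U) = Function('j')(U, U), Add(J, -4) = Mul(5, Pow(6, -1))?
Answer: -5520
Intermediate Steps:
Function('j')(E, L) = Mul(3, L)
J = Rational(29, 6) (J = Add(4, Mul(5, Pow(6, -1))) = Add(4, Mul(5, Rational(1, 6))) = Add(4, Rational(5, 6)) = Rational(29, 6) ≈ 4.8333)
Function('y')(U) = Mul(3, U)
Function('R')(D) = Add(-3, Mul(3, D))
Mul(Mul(-32, Function('R')(J)), 15) = Mul(Mul(-32, Add(-3, Mul(3, Rational(29, 6)))), 15) = Mul(Mul(-32, Add(-3, Rational(29, 2))), 15) = Mul(Mul(-32, Rational(23, 2)), 15) = Mul(-368, 15) = -5520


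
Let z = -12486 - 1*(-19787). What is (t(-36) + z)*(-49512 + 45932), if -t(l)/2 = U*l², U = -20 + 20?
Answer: -26137580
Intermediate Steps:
z = 7301 (z = -12486 + 19787 = 7301)
U = 0
t(l) = 0 (t(l) = -0*l² = -2*0 = 0)
(t(-36) + z)*(-49512 + 45932) = (0 + 7301)*(-49512 + 45932) = 7301*(-3580) = -26137580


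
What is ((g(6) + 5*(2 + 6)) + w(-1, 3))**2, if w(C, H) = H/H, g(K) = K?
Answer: 2209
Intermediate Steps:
w(C, H) = 1
((g(6) + 5*(2 + 6)) + w(-1, 3))**2 = ((6 + 5*(2 + 6)) + 1)**2 = ((6 + 5*8) + 1)**2 = ((6 + 40) + 1)**2 = (46 + 1)**2 = 47**2 = 2209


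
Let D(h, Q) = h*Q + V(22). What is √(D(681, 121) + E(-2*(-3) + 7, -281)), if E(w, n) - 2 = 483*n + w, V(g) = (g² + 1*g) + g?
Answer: I*√52779 ≈ 229.74*I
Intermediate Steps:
V(g) = g² + 2*g (V(g) = (g² + g) + g = (g + g²) + g = g² + 2*g)
D(h, Q) = 528 + Q*h (D(h, Q) = h*Q + 22*(2 + 22) = Q*h + 22*24 = Q*h + 528 = 528 + Q*h)
E(w, n) = 2 + w + 483*n (E(w, n) = 2 + (483*n + w) = 2 + (w + 483*n) = 2 + w + 483*n)
√(D(681, 121) + E(-2*(-3) + 7, -281)) = √((528 + 121*681) + (2 + (-2*(-3) + 7) + 483*(-281))) = √((528 + 82401) + (2 + (6 + 7) - 135723)) = √(82929 + (2 + 13 - 135723)) = √(82929 - 135708) = √(-52779) = I*√52779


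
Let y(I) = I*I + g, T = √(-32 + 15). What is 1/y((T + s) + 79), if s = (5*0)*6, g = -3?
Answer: -I/(-6221*I + 158*√17) ≈ 0.000159 - 1.665e-5*I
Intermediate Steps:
T = I*√17 (T = √(-17) = I*√17 ≈ 4.1231*I)
s = 0 (s = 0*6 = 0)
y(I) = -3 + I² (y(I) = I*I - 3 = I² - 3 = -3 + I²)
1/y((T + s) + 79) = 1/(-3 + ((I*√17 + 0) + 79)²) = 1/(-3 + (I*√17 + 79)²) = 1/(-3 + (79 + I*√17)²)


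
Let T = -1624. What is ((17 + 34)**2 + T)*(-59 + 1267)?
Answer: 1180216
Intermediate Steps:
((17 + 34)**2 + T)*(-59 + 1267) = ((17 + 34)**2 - 1624)*(-59 + 1267) = (51**2 - 1624)*1208 = (2601 - 1624)*1208 = 977*1208 = 1180216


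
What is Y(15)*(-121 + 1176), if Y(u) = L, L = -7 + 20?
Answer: 13715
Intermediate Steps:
L = 13
Y(u) = 13
Y(15)*(-121 + 1176) = 13*(-121 + 1176) = 13*1055 = 13715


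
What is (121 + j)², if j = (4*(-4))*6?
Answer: 625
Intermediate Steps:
j = -96 (j = -16*6 = -96)
(121 + j)² = (121 - 96)² = 25² = 625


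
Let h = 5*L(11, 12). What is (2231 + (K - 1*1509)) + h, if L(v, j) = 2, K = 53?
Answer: 785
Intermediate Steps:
h = 10 (h = 5*2 = 10)
(2231 + (K - 1*1509)) + h = (2231 + (53 - 1*1509)) + 10 = (2231 + (53 - 1509)) + 10 = (2231 - 1456) + 10 = 775 + 10 = 785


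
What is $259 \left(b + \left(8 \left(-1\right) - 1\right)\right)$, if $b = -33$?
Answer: $-10878$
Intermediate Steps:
$259 \left(b + \left(8 \left(-1\right) - 1\right)\right) = 259 \left(-33 + \left(8 \left(-1\right) - 1\right)\right) = 259 \left(-33 - 9\right) = 259 \left(-42\right) = -10878$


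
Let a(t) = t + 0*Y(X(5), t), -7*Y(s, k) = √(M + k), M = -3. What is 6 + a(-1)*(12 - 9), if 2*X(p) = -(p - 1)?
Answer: 3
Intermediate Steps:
X(p) = ½ - p/2 (X(p) = (-(p - 1))/2 = (-(-1 + p))/2 = (1 - p)/2 = ½ - p/2)
Y(s, k) = -√(-3 + k)/7
a(t) = t (a(t) = t + 0*(-√(-3 + t)/7) = t + 0 = t)
6 + a(-1)*(12 - 9) = 6 - (12 - 9) = 6 - 1*3 = 6 - 3 = 3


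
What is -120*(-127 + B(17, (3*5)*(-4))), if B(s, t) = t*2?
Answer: 29640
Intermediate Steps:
B(s, t) = 2*t
-120*(-127 + B(17, (3*5)*(-4))) = -120*(-127 + 2*((3*5)*(-4))) = -120*(-127 + 2*(15*(-4))) = -120*(-127 + 2*(-60)) = -120*(-127 - 120) = -120*(-247) = 29640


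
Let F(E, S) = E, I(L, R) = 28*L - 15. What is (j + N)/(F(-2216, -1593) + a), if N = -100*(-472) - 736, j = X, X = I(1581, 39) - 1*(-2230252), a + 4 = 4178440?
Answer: 2320969/4176220 ≈ 0.55576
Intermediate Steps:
I(L, R) = -15 + 28*L
a = 4178436 (a = -4 + 4178440 = 4178436)
X = 2274505 (X = (-15 + 28*1581) - 1*(-2230252) = (-15 + 44268) + 2230252 = 44253 + 2230252 = 2274505)
j = 2274505
N = 46464 (N = 47200 - 736 = 46464)
(j + N)/(F(-2216, -1593) + a) = (2274505 + 46464)/(-2216 + 4178436) = 2320969/4176220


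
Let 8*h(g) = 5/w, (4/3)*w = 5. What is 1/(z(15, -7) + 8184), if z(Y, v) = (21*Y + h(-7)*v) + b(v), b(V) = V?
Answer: 6/50945 ≈ 0.00011777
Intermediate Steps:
w = 15/4 (w = (3/4)*5 = 15/4 ≈ 3.7500)
h(g) = 1/6 (h(g) = (5/(15/4))/8 = (5*(4/15))/8 = (1/8)*(4/3) = 1/6)
z(Y, v) = 21*Y + 7*v/6 (z(Y, v) = (21*Y + v/6) + v = 21*Y + 7*v/6)
1/(z(15, -7) + 8184) = 1/((21*15 + (7/6)*(-7)) + 8184) = 1/((315 - 49/6) + 8184) = 1/(1841/6 + 8184) = 1/(50945/6) = 6/50945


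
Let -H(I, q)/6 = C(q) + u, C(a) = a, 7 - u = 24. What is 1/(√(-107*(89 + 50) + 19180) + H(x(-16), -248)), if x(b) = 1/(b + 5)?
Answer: 1590/2523793 - √4307/2523793 ≈ 0.00060400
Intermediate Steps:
u = -17 (u = 7 - 1*24 = 7 - 24 = -17)
x(b) = 1/(5 + b)
H(I, q) = 102 - 6*q (H(I, q) = -6*(q - 17) = -6*(-17 + q) = 102 - 6*q)
1/(√(-107*(89 + 50) + 19180) + H(x(-16), -248)) = 1/(√(-107*(89 + 50) + 19180) + (102 - 6*(-248))) = 1/(√(-107*139 + 19180) + (102 + 1488)) = 1/(√(-14873 + 19180) + 1590) = 1/(√4307 + 1590) = 1/(1590 + √4307)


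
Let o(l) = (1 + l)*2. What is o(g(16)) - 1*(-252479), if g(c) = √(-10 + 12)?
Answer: 252481 + 2*√2 ≈ 2.5248e+5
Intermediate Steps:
g(c) = √2
o(l) = 2 + 2*l
o(g(16)) - 1*(-252479) = (2 + 2*√2) - 1*(-252479) = (2 + 2*√2) + 252479 = 252481 + 2*√2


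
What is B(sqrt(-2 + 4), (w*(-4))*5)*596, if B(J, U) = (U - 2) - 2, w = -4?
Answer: 45296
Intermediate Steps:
B(J, U) = -4 + U (B(J, U) = (-2 + U) - 2 = -4 + U)
B(sqrt(-2 + 4), (w*(-4))*5)*596 = (-4 - 4*(-4)*5)*596 = (-4 + 16*5)*596 = (-4 + 80)*596 = 76*596 = 45296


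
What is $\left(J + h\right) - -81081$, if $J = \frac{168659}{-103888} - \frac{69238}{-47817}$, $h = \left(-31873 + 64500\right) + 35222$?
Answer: $\frac{739825657259221}{4967612496} \approx 1.4893 \cdot 10^{5}$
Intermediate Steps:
$h = 67849$ ($h = 32627 + 35222 = 67849$)
$J = - \frac{871770059}{4967612496}$ ($J = 168659 \left(- \frac{1}{103888}\right) - - \frac{69238}{47817} = - \frac{168659}{103888} + \frac{69238}{47817} = - \frac{871770059}{4967612496} \approx -0.17549$)
$\left(J + h\right) - -81081 = \left(- \frac{871770059}{4967612496} + 67849\right) - -81081 = \frac{337046668471045}{4967612496} + 81081 = \frac{739825657259221}{4967612496}$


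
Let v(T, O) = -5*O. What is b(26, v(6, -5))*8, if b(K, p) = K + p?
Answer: 408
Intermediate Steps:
b(26, v(6, -5))*8 = (26 - 5*(-5))*8 = (26 + 25)*8 = 51*8 = 408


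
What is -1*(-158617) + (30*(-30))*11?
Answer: 148717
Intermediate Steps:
-1*(-158617) + (30*(-30))*11 = 158617 - 900*11 = 158617 - 9900 = 148717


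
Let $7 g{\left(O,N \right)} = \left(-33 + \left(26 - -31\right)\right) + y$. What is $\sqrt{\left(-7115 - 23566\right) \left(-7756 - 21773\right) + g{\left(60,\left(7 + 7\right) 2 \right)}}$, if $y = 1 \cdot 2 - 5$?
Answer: $2 \sqrt{226494813} \approx 30100.0$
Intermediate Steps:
$y = -3$ ($y = 2 - 5 = -3$)
$g{\left(O,N \right)} = 3$ ($g{\left(O,N \right)} = \frac{\left(-33 + \left(26 - -31\right)\right) - 3}{7} = \frac{\left(-33 + \left(26 + 31\right)\right) - 3}{7} = \frac{\left(-33 + 57\right) - 3}{7} = \frac{24 - 3}{7} = \frac{1}{7} \cdot 21 = 3$)
$\sqrt{\left(-7115 - 23566\right) \left(-7756 - 21773\right) + g{\left(60,\left(7 + 7\right) 2 \right)}} = \sqrt{\left(-7115 - 23566\right) \left(-7756 - 21773\right) + 3} = \sqrt{\left(-30681\right) \left(-29529\right) + 3} = \sqrt{905979249 + 3} = \sqrt{905979252} = 2 \sqrt{226494813}$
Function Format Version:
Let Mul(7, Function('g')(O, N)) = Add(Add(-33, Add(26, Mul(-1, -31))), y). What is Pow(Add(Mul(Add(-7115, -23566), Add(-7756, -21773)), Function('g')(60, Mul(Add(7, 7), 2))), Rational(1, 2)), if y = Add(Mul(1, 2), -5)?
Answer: Mul(2, Pow(226494813, Rational(1, 2))) ≈ 30100.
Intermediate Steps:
y = -3 (y = Add(2, -5) = -3)
Function('g')(O, N) = 3 (Function('g')(O, N) = Mul(Rational(1, 7), Add(Add(-33, Add(26, Mul(-1, -31))), -3)) = Mul(Rational(1, 7), Add(Add(-33, Add(26, 31)), -3)) = Mul(Rational(1, 7), Add(Add(-33, 57), -3)) = Mul(Rational(1, 7), Add(24, -3)) = Mul(Rational(1, 7), 21) = 3)
Pow(Add(Mul(Add(-7115, -23566), Add(-7756, -21773)), Function('g')(60, Mul(Add(7, 7), 2))), Rational(1, 2)) = Pow(Add(Mul(Add(-7115, -23566), Add(-7756, -21773)), 3), Rational(1, 2)) = Pow(Add(Mul(-30681, -29529), 3), Rational(1, 2)) = Pow(Add(905979249, 3), Rational(1, 2)) = Pow(905979252, Rational(1, 2)) = Mul(2, Pow(226494813, Rational(1, 2)))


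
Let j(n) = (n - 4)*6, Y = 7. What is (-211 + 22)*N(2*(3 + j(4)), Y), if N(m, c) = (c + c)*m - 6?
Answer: -14742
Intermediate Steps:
j(n) = -24 + 6*n (j(n) = (-4 + n)*6 = -24 + 6*n)
N(m, c) = -6 + 2*c*m (N(m, c) = (2*c)*m - 6 = 2*c*m - 6 = -6 + 2*c*m)
(-211 + 22)*N(2*(3 + j(4)), Y) = (-211 + 22)*(-6 + 2*7*(2*(3 + (-24 + 6*4)))) = -189*(-6 + 2*7*(2*(3 + (-24 + 24)))) = -189*(-6 + 2*7*(2*(3 + 0))) = -189*(-6 + 2*7*(2*3)) = -189*(-6 + 2*7*6) = -189*(-6 + 84) = -189*78 = -14742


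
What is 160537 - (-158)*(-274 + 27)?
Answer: 121511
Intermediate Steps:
160537 - (-158)*(-274 + 27) = 160537 - (-158)*(-247) = 160537 - 1*39026 = 160537 - 39026 = 121511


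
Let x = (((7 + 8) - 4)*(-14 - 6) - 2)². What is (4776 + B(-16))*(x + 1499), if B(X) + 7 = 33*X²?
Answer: 671198911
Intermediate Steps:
B(X) = -7 + 33*X²
x = 49284 (x = ((15 - 4)*(-20) - 2)² = (11*(-20) - 2)² = (-220 - 2)² = (-222)² = 49284)
(4776 + B(-16))*(x + 1499) = (4776 + (-7 + 33*(-16)²))*(49284 + 1499) = (4776 + (-7 + 33*256))*50783 = (4776 + (-7 + 8448))*50783 = (4776 + 8441)*50783 = 13217*50783 = 671198911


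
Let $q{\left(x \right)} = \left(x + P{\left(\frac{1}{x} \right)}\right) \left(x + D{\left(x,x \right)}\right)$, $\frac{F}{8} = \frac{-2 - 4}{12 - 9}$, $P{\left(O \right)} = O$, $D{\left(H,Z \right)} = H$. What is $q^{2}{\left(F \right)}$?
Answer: $264196$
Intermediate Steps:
$F = -16$ ($F = 8 \frac{-2 - 4}{12 - 9} = 8 \left(- \frac{6}{3}\right) = 8 \left(\left(-6\right) \frac{1}{3}\right) = 8 \left(-2\right) = -16$)
$q{\left(x \right)} = 2 x \left(x + \frac{1}{x}\right)$ ($q{\left(x \right)} = \left(x + \frac{1}{x}\right) \left(x + x\right) = \left(x + \frac{1}{x}\right) 2 x = 2 x \left(x + \frac{1}{x}\right)$)
$q^{2}{\left(F \right)} = \left(2 + 2 \left(-16\right)^{2}\right)^{2} = \left(2 + 2 \cdot 256\right)^{2} = \left(2 + 512\right)^{2} = 514^{2} = 264196$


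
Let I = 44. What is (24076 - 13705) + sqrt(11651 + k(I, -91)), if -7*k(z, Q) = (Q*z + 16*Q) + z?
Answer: 10371 + sqrt(608811)/7 ≈ 10482.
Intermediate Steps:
k(z, Q) = -16*Q/7 - z/7 - Q*z/7 (k(z, Q) = -((Q*z + 16*Q) + z)/7 = -((16*Q + Q*z) + z)/7 = -(z + 16*Q + Q*z)/7 = -16*Q/7 - z/7 - Q*z/7)
(24076 - 13705) + sqrt(11651 + k(I, -91)) = (24076 - 13705) + sqrt(11651 + (-16/7*(-91) - 1/7*44 - 1/7*(-91)*44)) = 10371 + sqrt(11651 + (208 - 44/7 + 572)) = 10371 + sqrt(11651 + 5416/7) = 10371 + sqrt(86973/7) = 10371 + sqrt(608811)/7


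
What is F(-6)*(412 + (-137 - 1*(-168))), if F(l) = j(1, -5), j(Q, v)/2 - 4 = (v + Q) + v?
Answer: -4430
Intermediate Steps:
j(Q, v) = 8 + 2*Q + 4*v (j(Q, v) = 8 + 2*((v + Q) + v) = 8 + 2*((Q + v) + v) = 8 + 2*(Q + 2*v) = 8 + (2*Q + 4*v) = 8 + 2*Q + 4*v)
F(l) = -10 (F(l) = 8 + 2*1 + 4*(-5) = 8 + 2 - 20 = -10)
F(-6)*(412 + (-137 - 1*(-168))) = -10*(412 + (-137 - 1*(-168))) = -10*(412 + (-137 + 168)) = -10*(412 + 31) = -10*443 = -4430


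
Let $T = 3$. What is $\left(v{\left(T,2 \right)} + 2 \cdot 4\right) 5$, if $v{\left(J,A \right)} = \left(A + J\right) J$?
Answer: $115$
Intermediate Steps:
$v{\left(J,A \right)} = J \left(A + J\right)$
$\left(v{\left(T,2 \right)} + 2 \cdot 4\right) 5 = \left(3 \left(2 + 3\right) + 2 \cdot 4\right) 5 = \left(3 \cdot 5 + 8\right) 5 = \left(15 + 8\right) 5 = 23 \cdot 5 = 115$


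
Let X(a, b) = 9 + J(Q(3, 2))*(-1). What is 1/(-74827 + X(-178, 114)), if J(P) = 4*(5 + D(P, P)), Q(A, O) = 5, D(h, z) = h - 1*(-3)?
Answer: -1/74870 ≈ -1.3356e-5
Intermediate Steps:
D(h, z) = 3 + h (D(h, z) = h + 3 = 3 + h)
J(P) = 32 + 4*P (J(P) = 4*(5 + (3 + P)) = 4*(8 + P) = 32 + 4*P)
X(a, b) = -43 (X(a, b) = 9 + (32 + 4*5)*(-1) = 9 + (32 + 20)*(-1) = 9 + 52*(-1) = 9 - 52 = -43)
1/(-74827 + X(-178, 114)) = 1/(-74827 - 43) = 1/(-74870) = -1/74870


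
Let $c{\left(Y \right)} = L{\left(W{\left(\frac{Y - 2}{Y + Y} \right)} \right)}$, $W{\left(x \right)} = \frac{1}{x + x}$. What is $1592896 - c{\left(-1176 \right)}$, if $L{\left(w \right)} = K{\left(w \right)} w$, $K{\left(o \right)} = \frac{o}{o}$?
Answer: $\frac{938215156}{589} \approx 1.5929 \cdot 10^{6}$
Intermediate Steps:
$W{\left(x \right)} = \frac{1}{2 x}$
$K{\left(o \right)} = 1$
$L{\left(w \right)} = w$ ($L{\left(w \right)} = 1 w = w$)
$c{\left(Y \right)} = \frac{Y}{-2 + Y}$ ($c{\left(Y \right)} = \frac{1}{2 \frac{Y - 2}{Y + Y}} = \frac{1}{2 \frac{-2 + Y}{2 Y}} = \frac{2 Y \frac{1}{-2 + Y}}{2} = \frac{Y}{-2 + Y}$)
$1592896 - c{\left(-1176 \right)} = 1592896 - - \frac{1176}{-2 - 1176} = 1592896 - - \frac{1176}{-1178} = 1592896 - \left(-1176\right) \left(- \frac{1}{1178}\right) = 1592896 - \frac{588}{589} = \frac{938215156}{589}$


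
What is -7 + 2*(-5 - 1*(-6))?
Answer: -5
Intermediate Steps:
-7 + 2*(-5 - 1*(-6)) = -7 + 2*(-5 + 6) = -7 + 2*1 = -7 + 2 = -5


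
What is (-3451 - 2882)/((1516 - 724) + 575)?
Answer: -6333/1367 ≈ -4.6328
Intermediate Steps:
(-3451 - 2882)/((1516 - 724) + 575) = -6333/(792 + 575) = -6333/1367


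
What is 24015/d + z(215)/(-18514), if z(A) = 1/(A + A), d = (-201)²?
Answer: 63727951633/107211056340 ≈ 0.59442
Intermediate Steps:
d = 40401
z(A) = 1/(2*A)
24015/d + z(215)/(-18514) = 24015/40401 + ((½)/215)/(-18514) = 24015*(1/40401) + ((½)*(1/215))*(-1/18514) = 8005/13467 + (1/430)*(-1/18514) = 8005/13467 - 1/7961020 = 63727951633/107211056340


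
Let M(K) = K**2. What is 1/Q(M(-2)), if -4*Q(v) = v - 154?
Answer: 2/75 ≈ 0.026667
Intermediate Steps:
Q(v) = 77/2 - v/4 (Q(v) = -(v - 154)/4 = -(-154 + v)/4 = 77/2 - v/4)
1/Q(M(-2)) = 1/(77/2 - 1/4*(-2)**2) = 1/(77/2 - 1/4*4) = 1/(77/2 - 1) = 1/(75/2) = 2/75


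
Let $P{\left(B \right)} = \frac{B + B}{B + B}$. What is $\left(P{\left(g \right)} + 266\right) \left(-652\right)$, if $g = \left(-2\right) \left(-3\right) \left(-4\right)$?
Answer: $-174084$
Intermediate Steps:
$g = -24$ ($g = 6 \left(-4\right) = -24$)
$P{\left(B \right)} = 1$ ($P{\left(B \right)} = \frac{2 B}{2 B} = 2 B \frac{1}{2 B} = 1$)
$\left(P{\left(g \right)} + 266\right) \left(-652\right) = \left(1 + 266\right) \left(-652\right) = 267 \left(-652\right) = -174084$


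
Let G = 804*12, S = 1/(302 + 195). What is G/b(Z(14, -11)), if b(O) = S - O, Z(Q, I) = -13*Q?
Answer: 4795056/90455 ≈ 53.010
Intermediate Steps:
S = 1/497 ≈ 0.0020121
G = 9648
b(O) = 1/497 - O
G/b(Z(14, -11)) = 9648/(1/497 - (-13)*14) = 9648/(1/497 - 1*(-182)) = 9648/(1/497 + 182) = 9648/(90455/497) = 9648*(497/90455) = 4795056/90455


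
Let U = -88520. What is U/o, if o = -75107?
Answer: 88520/75107 ≈ 1.1786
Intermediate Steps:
U/o = -88520/(-75107) = -88520*(-1/75107) = 88520/75107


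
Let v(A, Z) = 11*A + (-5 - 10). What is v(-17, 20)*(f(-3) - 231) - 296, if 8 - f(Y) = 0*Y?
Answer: 44750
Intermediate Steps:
f(Y) = 8 (f(Y) = 8 - 0*Y = 8 - 1*0 = 8 + 0 = 8)
v(A, Z) = -15 + 11*A (v(A, Z) = 11*A - 15 = -15 + 11*A)
v(-17, 20)*(f(-3) - 231) - 296 = (-15 + 11*(-17))*(8 - 231) - 296 = (-15 - 187)*(-223) - 296 = -202*(-223) - 296 = 45046 - 296 = 44750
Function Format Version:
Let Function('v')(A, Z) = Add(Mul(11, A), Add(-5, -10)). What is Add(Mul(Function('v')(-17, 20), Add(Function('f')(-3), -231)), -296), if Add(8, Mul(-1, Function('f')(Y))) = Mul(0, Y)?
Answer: 44750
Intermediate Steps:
Function('f')(Y) = 8 (Function('f')(Y) = Add(8, Mul(-1, Mul(0, Y))) = Add(8, Mul(-1, 0)) = Add(8, 0) = 8)
Function('v')(A, Z) = Add(-15, Mul(11, A)) (Function('v')(A, Z) = Add(Mul(11, A), -15) = Add(-15, Mul(11, A)))
Add(Mul(Function('v')(-17, 20), Add(Function('f')(-3), -231)), -296) = Add(Mul(Add(-15, Mul(11, -17)), Add(8, -231)), -296) = Add(Mul(Add(-15, -187), -223), -296) = Add(Mul(-202, -223), -296) = Add(45046, -296) = 44750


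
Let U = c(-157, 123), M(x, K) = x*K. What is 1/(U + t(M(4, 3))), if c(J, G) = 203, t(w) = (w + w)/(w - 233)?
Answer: 221/44839 ≈ 0.0049287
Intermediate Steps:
M(x, K) = K*x
t(w) = 2*w/(-233 + w) (t(w) = (2*w)/(-233 + w) = 2*w/(-233 + w))
U = 203
1/(U + t(M(4, 3))) = 1/(203 + 2*(3*4)/(-233 + 3*4)) = 1/(203 + 2*12/(-233 + 12)) = 1/(203 + 2*12/(-221)) = 1/(203 + 2*12*(-1/221)) = 1/(203 - 24/221) = 1/(44839/221) = 221/44839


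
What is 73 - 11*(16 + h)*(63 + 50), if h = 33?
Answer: -60834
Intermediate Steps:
73 - 11*(16 + h)*(63 + 50) = 73 - 11*(16 + 33)*(63 + 50) = 73 - 539*113 = 73 - 11*5537 = 73 - 60907 = -60834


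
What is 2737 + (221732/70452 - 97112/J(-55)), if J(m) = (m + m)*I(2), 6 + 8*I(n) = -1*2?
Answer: 1799204942/968715 ≈ 1857.3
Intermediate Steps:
I(n) = -1 (I(n) = -¾ + (-1*2)/8 = -¾ + (⅛)*(-2) = -¾ - ¼ = -1)
J(m) = -2*m (J(m) = (m + m)*(-1) = (2*m)*(-1) = -2*m)
2737 + (221732/70452 - 97112/J(-55)) = 2737 + (221732/70452 - 97112/((-2*(-55)))) = 2737 + (221732*(1/70452) - 97112/110) = 2737 + (55433/17613 - 97112*1/110) = 2737 + (55433/17613 - 48556/55) = 2737 - 852168013/968715 = 1799204942/968715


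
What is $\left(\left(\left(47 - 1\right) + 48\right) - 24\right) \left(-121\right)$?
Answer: $-8470$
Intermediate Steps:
$\left(\left(\left(47 - 1\right) + 48\right) - 24\right) \left(-121\right) = \left(\left(46 + 48\right) - 24\right) \left(-121\right) = \left(94 - 24\right) \left(-121\right) = 70 \left(-121\right) = -8470$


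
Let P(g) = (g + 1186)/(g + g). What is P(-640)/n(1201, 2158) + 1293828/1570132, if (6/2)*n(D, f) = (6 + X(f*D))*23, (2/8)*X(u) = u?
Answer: 49360443351102993/59901634641178880 ≈ 0.82403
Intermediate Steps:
X(u) = 4*u
n(D, f) = 46 + 92*D*f/3 (n(D, f) = ((6 + 4*(f*D))*23)/3 = ((6 + 4*(D*f))*23)/3 = ((6 + 4*D*f)*23)/3 = (138 + 92*D*f)/3 = 46 + 92*D*f/3)
P(g) = (1186 + g)/(2*g) (P(g) = (1186 + g)/((2*g)) = (1186 + g)*(1/(2*g)) = (1186 + g)/(2*g))
P(-640)/n(1201, 2158) + 1293828/1570132 = ((1/2)*(1186 - 640)/(-640))/(46 + (92/3)*1201*2158) + 1293828/1570132 = ((1/2)*(-1/640)*546)/(46 + 238441736/3) + 1293828*(1/1570132) = -273/(640*238441874/3) + 323457/392533 = -273/640*3/238441874 + 323457/392533 = -819/152602799360 + 323457/392533 = 49360443351102993/59901634641178880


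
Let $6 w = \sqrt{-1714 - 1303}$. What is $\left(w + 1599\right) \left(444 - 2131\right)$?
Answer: $-2697513 - \frac{1687 i \sqrt{3017}}{6} \approx -2.6975 \cdot 10^{6} - 15444.0 i$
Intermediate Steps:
$w = \frac{i \sqrt{3017}}{6}$ ($w = \frac{\sqrt{-1714 - 1303}}{6} = \frac{\sqrt{-3017}}{6} = \frac{i \sqrt{3017}}{6} \approx 9.1545 i$)
$\left(w + 1599\right) \left(444 - 2131\right) = \left(\frac{i \sqrt{3017}}{6} + 1599\right) \left(444 - 2131\right) = \left(1599 + \frac{i \sqrt{3017}}{6}\right) \left(-1687\right) = -2697513 - \frac{1687 i \sqrt{3017}}{6}$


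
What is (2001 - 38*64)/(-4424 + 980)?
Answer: 431/3444 ≈ 0.12515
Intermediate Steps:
(2001 - 38*64)/(-4424 + 980) = (2001 - 2432)/(-3444) = -431*(-1/3444) = 431/3444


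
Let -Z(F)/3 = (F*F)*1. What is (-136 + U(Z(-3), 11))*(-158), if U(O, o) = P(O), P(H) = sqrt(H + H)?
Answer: 21488 - 474*I*sqrt(6) ≈ 21488.0 - 1161.1*I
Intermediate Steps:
Z(F) = -3*F**2 (Z(F) = -3*F*F = -3*F**2)
P(H) = sqrt(2)*sqrt(H) (P(H) = sqrt(2*H) = sqrt(2)*sqrt(H))
U(O, o) = sqrt(2)*sqrt(O)
(-136 + U(Z(-3), 11))*(-158) = (-136 + sqrt(2)*sqrt(-3*(-3)**2))*(-158) = (-136 + sqrt(2)*sqrt(-3*9))*(-158) = (-136 + sqrt(2)*sqrt(-27))*(-158) = (-136 + sqrt(2)*(3*I*sqrt(3)))*(-158) = (-136 + 3*I*sqrt(6))*(-158) = 21488 - 474*I*sqrt(6)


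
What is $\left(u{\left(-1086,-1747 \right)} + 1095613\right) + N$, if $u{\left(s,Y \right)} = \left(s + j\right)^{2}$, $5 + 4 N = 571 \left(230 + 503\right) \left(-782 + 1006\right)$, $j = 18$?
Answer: $\frac{102698575}{4} \approx 2.5675 \cdot 10^{7}$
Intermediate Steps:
$N = \frac{93753627}{4}$ ($N = - \frac{5}{4} + \frac{571 \left(230 + 503\right) \left(-782 + 1006\right)}{4} = - \frac{5}{4} + \frac{571 \cdot 733 \cdot 224}{4} = - \frac{5}{4} + \frac{571 \cdot 164192}{4} = - \frac{5}{4} + \frac{1}{4} \cdot 93753632 = - \frac{5}{4} + 23438408 = \frac{93753627}{4} \approx 2.3438 \cdot 10^{7}$)
$u{\left(s,Y \right)} = \left(18 + s\right)^{2}$ ($u{\left(s,Y \right)} = \left(s + 18\right)^{2} = \left(18 + s\right)^{2}$)
$\left(u{\left(-1086,-1747 \right)} + 1095613\right) + N = \left(\left(18 - 1086\right)^{2} + 1095613\right) + \frac{93753627}{4} = \left(\left(-1068\right)^{2} + 1095613\right) + \frac{93753627}{4} = \left(1140624 + 1095613\right) + \frac{93753627}{4} = 2236237 + \frac{93753627}{4} = \frac{102698575}{4}$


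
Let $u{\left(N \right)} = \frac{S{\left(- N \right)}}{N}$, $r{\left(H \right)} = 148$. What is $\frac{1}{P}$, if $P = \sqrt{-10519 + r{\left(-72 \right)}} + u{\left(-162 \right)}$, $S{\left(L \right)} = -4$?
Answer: $\frac{162}{68044135} - \frac{6561 i \sqrt{10371}}{68044135} \approx 2.3808 \cdot 10^{-6} - 0.0098195 i$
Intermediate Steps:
$u{\left(N \right)} = - \frac{4}{N}$
$P = \frac{2}{81} + i \sqrt{10371}$ ($P = \sqrt{-10519 + 148} - \frac{4}{-162} = \sqrt{-10371} - - \frac{2}{81} = i \sqrt{10371} + \frac{2}{81} = \frac{2}{81} + i \sqrt{10371} \approx 0.024691 + 101.84 i$)
$\frac{1}{P} = \frac{1}{\frac{2}{81} + i \sqrt{10371}}$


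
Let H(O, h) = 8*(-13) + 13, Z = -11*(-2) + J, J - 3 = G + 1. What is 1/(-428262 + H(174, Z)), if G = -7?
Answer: -1/428353 ≈ -2.3345e-6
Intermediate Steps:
J = -3 (J = 3 + (-7 + 1) = 3 - 6 = -3)
Z = 19 (Z = -11*(-2) - 3 = 22 - 3 = 19)
H(O, h) = -91 (H(O, h) = -104 + 13 = -91)
1/(-428262 + H(174, Z)) = 1/(-428262 - 91) = 1/(-428353) = -1/428353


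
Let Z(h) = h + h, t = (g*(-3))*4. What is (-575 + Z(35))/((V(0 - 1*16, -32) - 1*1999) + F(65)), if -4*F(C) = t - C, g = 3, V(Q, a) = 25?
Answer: 404/1559 ≈ 0.25914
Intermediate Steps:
t = -36 (t = (3*(-3))*4 = -9*4 = -36)
F(C) = 9 + C/4 (F(C) = -(-36 - C)/4 = 9 + C/4)
Z(h) = 2*h
(-575 + Z(35))/((V(0 - 1*16, -32) - 1*1999) + F(65)) = (-575 + 2*35)/((25 - 1*1999) + (9 + (1/4)*65)) = (-575 + 70)/((25 - 1999) + (9 + 65/4)) = -505/(-1974 + 101/4) = -505/(-7795/4) = -505*(-4/7795) = 404/1559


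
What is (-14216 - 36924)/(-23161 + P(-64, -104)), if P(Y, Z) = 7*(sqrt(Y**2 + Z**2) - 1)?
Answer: 18512680/8375399 + 89495*sqrt(233)/16750798 ≈ 2.2919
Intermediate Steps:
P(Y, Z) = -7 + 7*sqrt(Y**2 + Z**2) (P(Y, Z) = 7*(-1 + sqrt(Y**2 + Z**2)) = -7 + 7*sqrt(Y**2 + Z**2))
(-14216 - 36924)/(-23161 + P(-64, -104)) = (-14216 - 36924)/(-23161 + (-7 + 7*sqrt((-64)**2 + (-104)**2))) = -51140/(-23161 + (-7 + 7*sqrt(4096 + 10816))) = -51140/(-23161 + (-7 + 7*sqrt(14912))) = -51140/(-23161 + (-7 + 7*(8*sqrt(233)))) = -51140/(-23161 + (-7 + 56*sqrt(233))) = -51140/(-23168 + 56*sqrt(233))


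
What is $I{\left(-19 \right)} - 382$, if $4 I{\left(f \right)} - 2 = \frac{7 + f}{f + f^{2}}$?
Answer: $- \frac{21746}{57} \approx -381.51$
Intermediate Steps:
$I{\left(f \right)} = \frac{1}{2} + \frac{7 + f}{4 \left(f + f^{2}\right)}$ ($I{\left(f \right)} = \frac{1}{2} + \frac{\left(7 + f\right) \frac{1}{f + f^{2}}}{4} = \frac{1}{2} + \frac{\frac{1}{f + f^{2}} \left(7 + f\right)}{4} = \frac{1}{2} + \frac{7 + f}{4 \left(f + f^{2}\right)}$)
$I{\left(-19 \right)} - 382 = \frac{7 + 2 \left(-19\right)^{2} + 3 \left(-19\right)}{4 \left(-19\right) \left(1 - 19\right)} - 382 = \frac{1}{4} \left(- \frac{1}{19}\right) \frac{1}{-18} \left(7 + 2 \cdot 361 - 57\right) - 382 = \frac{1}{4} \left(- \frac{1}{19}\right) \left(- \frac{1}{18}\right) \left(7 + 722 - 57\right) - 382 = \frac{1}{4} \left(- \frac{1}{19}\right) \left(- \frac{1}{18}\right) 672 - 382 = \frac{28}{57} - 382 = - \frac{21746}{57}$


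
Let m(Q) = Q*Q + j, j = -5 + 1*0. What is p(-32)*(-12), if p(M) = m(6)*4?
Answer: -1488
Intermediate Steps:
j = -5 (j = -5 + 0 = -5)
m(Q) = -5 + Q² (m(Q) = Q*Q - 5 = Q² - 5 = -5 + Q²)
p(M) = 124 (p(M) = (-5 + 6²)*4 = (-5 + 36)*4 = 31*4 = 124)
p(-32)*(-12) = 124*(-12) = -1488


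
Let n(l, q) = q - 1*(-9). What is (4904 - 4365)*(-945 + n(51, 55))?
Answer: -474859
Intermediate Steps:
n(l, q) = 9 + q (n(l, q) = q + 9 = 9 + q)
(4904 - 4365)*(-945 + n(51, 55)) = (4904 - 4365)*(-945 + (9 + 55)) = 539*(-945 + 64) = 539*(-881) = -474859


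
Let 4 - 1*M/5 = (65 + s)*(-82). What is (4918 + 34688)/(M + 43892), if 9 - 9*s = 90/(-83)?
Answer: 1643649/2947388 ≈ 0.55766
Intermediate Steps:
s = 93/83 (s = 1 - 10/(-83) = 1 - 10*(-1)/83 = 1 - ⅑*(-90/83) = 1 + 10/83 = 93/83 ≈ 1.1205)
M = 2251740/83 (M = 20 - 5*(65 + 93/83)*(-82) = 20 - 27440*(-82)/83 = 20 - 5*(-450016/83) = 20 + 2250080/83 = 2251740/83 ≈ 27129.)
(4918 + 34688)/(M + 43892) = (4918 + 34688)/(2251740/83 + 43892) = 39606/(5894776/83) = 39606*(83/5894776) = 1643649/2947388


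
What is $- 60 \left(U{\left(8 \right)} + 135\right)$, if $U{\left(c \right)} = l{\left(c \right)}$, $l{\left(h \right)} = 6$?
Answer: $-8460$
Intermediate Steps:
$U{\left(c \right)} = 6$
$- 60 \left(U{\left(8 \right)} + 135\right) = - 60 \left(6 + 135\right) = \left(-60\right) 141 = -8460$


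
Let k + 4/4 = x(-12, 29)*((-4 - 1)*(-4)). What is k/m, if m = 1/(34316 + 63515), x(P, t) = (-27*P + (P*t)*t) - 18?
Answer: -19147581151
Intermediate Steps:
x(P, t) = -18 - 27*P + P*t² (x(P, t) = (-27*P + P*t²) - 18 = -18 - 27*P + P*t²)
k = -195721 (k = -1 + (-18 - 27*(-12) - 12*29²)*((-4 - 1)*(-4)) = -1 + (-18 + 324 - 12*841)*(-5*(-4)) = -1 + (-18 + 324 - 10092)*20 = -1 - 9786*20 = -1 - 195720 = -195721)
m = 1/97831 ≈ 1.0222e-5
k/m = -195721/1/97831 = -195721*97831 = -19147581151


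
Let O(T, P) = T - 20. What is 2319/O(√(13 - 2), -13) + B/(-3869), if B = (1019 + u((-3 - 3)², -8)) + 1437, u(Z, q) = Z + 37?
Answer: -180428001/1505041 - 2319*√11/389 ≈ -139.65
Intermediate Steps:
u(Z, q) = 37 + Z
O(T, P) = -20 + T
B = 2529 (B = (1019 + (37 + (-3 - 3)²)) + 1437 = (1019 + (37 + (-6)²)) + 1437 = (1019 + (37 + 36)) + 1437 = (1019 + 73) + 1437 = 1092 + 1437 = 2529)
2319/O(√(13 - 2), -13) + B/(-3869) = 2319/(-20 + √(13 - 2)) + 2529/(-3869) = 2319/(-20 + √11) + 2529*(-1/3869) = 2319/(-20 + √11) - 2529/3869 = -2529/3869 + 2319/(-20 + √11)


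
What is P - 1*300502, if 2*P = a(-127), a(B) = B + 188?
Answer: -600943/2 ≈ -3.0047e+5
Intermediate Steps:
a(B) = 188 + B
P = 61/2 (P = (188 - 127)/2 = (1/2)*61 = 61/2 ≈ 30.500)
P - 1*300502 = 61/2 - 1*300502 = 61/2 - 300502 = -600943/2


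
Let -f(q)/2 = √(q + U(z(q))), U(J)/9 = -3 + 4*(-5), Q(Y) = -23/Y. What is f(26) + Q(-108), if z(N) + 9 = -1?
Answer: 23/108 - 2*I*√181 ≈ 0.21296 - 26.907*I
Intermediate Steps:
z(N) = -10 (z(N) = -9 - 1 = -10)
U(J) = -207 (U(J) = 9*(-3 + 4*(-5)) = 9*(-3 - 20) = 9*(-23) = -207)
f(q) = -2*√(-207 + q) (f(q) = -2*√(q - 207) = -2*√(-207 + q))
f(26) + Q(-108) = -2*√(-207 + 26) - 23/(-108) = -2*I*√181 - 23*(-1/108) = -2*I*√181 + 23/108 = 23/108 - 2*I*√181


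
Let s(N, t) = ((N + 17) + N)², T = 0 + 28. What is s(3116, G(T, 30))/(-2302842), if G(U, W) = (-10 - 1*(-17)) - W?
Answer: -13016667/767614 ≈ -16.957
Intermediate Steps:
T = 28
G(U, W) = 7 - W (G(U, W) = (-10 + 17) - W = 7 - W)
s(N, t) = (17 + 2*N)² (s(N, t) = ((17 + N) + N)² = (17 + 2*N)²)
s(3116, G(T, 30))/(-2302842) = (17 + 2*3116)²/(-2302842) = (17 + 6232)²*(-1/2302842) = 6249²*(-1/2302842) = 39050001*(-1/2302842) = -13016667/767614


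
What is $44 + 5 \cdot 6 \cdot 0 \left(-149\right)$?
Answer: $44$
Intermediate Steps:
$44 + 5 \cdot 6 \cdot 0 \left(-149\right) = 44 + 30 \cdot 0 \left(-149\right) = 44 + 0 \left(-149\right) = 44 + 0 = 44$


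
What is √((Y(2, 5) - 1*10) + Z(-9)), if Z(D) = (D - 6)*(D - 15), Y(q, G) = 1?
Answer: 3*√39 ≈ 18.735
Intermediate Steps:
Z(D) = (-15 + D)*(-6 + D) (Z(D) = (-6 + D)*(-15 + D) = (-15 + D)*(-6 + D))
√((Y(2, 5) - 1*10) + Z(-9)) = √((1 - 1*10) + (90 + (-9)² - 21*(-9))) = √((1 - 10) + (90 + 81 + 189)) = √(-9 + 360) = √351 = 3*√39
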